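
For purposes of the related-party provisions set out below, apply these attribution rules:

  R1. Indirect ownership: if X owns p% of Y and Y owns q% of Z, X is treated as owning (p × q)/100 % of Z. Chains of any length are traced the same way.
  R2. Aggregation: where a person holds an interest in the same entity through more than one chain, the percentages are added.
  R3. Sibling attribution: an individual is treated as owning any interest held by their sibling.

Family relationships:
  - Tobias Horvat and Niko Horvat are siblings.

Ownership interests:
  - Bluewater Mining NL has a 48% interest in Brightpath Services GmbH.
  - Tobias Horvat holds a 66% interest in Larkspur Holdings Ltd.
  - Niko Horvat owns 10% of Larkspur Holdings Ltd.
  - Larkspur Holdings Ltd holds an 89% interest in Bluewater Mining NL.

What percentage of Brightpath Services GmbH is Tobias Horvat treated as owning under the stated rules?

By sibling attribution (R3), Tobias Horvat is treated as also owning Niko Horvat's interest in Larkspur Holdings Ltd, giving 66% + 10% = 76%.
Chain via Larkspur Holdings Ltd → Bluewater Mining NL (R1): 76% × 89% × 48% = 32.4672% of Brightpath Services GmbH.

32.4672%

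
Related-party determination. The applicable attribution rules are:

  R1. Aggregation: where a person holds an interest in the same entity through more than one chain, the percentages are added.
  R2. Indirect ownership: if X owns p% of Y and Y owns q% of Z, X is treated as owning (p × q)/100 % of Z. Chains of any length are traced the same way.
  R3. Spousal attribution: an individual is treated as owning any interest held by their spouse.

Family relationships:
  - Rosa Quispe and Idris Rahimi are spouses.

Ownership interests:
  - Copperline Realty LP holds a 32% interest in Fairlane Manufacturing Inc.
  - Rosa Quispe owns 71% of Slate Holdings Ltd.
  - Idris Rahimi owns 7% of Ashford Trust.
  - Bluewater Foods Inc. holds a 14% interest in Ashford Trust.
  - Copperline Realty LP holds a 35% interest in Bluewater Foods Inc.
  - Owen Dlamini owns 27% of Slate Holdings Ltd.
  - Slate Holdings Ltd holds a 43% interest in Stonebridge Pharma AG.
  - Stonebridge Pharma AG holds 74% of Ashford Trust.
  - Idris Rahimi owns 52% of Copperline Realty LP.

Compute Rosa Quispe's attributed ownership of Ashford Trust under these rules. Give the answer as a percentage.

By spousal attribution (R3), Rosa Quispe is treated as owning Idris Rahimi's 52% interest in Copperline Realty LP.
By spousal attribution (R3), Rosa Quispe is treated as owning Idris Rahimi's 7% interest in Ashford Trust.
Chain via Slate Holdings Ltd → Stonebridge Pharma AG (R2): 71% × 43% × 74% = 22.5922% of Ashford Trust.
Chain via Copperline Realty LP → Bluewater Foods Inc. (R2): 52% × 35% × 14% = 2.548% of Ashford Trust.
Direct interest in Ashford Trust: 7%.
Aggregating (R1): 22.5922% + 2.548% + 7% = 32.1402%.

32.1402%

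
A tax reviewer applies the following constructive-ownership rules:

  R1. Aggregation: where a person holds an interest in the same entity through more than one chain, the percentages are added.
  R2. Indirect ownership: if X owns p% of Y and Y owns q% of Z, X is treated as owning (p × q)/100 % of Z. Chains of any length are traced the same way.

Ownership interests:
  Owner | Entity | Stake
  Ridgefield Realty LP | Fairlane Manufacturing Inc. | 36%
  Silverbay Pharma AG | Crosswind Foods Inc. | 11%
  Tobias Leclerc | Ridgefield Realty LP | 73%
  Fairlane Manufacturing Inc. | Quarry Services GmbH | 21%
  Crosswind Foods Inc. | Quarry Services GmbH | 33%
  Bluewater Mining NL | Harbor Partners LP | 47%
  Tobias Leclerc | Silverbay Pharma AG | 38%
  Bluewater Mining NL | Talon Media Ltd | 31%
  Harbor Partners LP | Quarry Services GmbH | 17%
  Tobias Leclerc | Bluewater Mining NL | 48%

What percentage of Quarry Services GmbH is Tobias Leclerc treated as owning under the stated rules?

10.7334%

Chain via Silverbay Pharma AG → Crosswind Foods Inc. (R2): 38% × 11% × 33% = 1.3794% of Quarry Services GmbH.
Chain via Bluewater Mining NL → Harbor Partners LP (R2): 48% × 47% × 17% = 3.8352% of Quarry Services GmbH.
Chain via Ridgefield Realty LP → Fairlane Manufacturing Inc. (R2): 73% × 36% × 21% = 5.5188% of Quarry Services GmbH.
Aggregating (R1): 1.3794% + 3.8352% + 5.5188% = 10.7334%.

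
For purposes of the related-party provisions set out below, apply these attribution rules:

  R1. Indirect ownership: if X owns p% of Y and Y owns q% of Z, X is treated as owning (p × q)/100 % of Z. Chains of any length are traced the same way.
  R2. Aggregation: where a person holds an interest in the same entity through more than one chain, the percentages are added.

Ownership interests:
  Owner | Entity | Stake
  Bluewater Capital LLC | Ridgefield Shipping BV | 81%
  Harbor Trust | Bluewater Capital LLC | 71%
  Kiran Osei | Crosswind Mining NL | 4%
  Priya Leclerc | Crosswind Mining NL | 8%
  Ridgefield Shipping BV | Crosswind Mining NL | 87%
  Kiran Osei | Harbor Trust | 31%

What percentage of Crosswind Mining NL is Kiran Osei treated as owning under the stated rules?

19.510447%

Chain via Harbor Trust → Bluewater Capital LLC → Ridgefield Shipping BV (R1): 31% × 71% × 81% × 87% = 15.510447% of Crosswind Mining NL.
Direct interest in Crosswind Mining NL: 4%.
Aggregating (R2): 15.510447% + 4% = 19.510447%.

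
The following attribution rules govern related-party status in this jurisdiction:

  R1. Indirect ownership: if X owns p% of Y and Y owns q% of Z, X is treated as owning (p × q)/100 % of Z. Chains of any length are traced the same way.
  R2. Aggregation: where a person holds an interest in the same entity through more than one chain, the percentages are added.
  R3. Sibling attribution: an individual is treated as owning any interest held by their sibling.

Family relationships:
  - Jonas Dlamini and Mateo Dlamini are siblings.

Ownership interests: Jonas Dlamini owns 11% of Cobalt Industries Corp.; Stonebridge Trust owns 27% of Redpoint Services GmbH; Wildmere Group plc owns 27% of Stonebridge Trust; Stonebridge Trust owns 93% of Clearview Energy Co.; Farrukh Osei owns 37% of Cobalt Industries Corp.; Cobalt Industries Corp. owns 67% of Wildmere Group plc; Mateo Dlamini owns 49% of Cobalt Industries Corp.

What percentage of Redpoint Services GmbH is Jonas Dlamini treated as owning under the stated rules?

By sibling attribution (R3), Jonas Dlamini is treated as also owning Mateo Dlamini's interest in Cobalt Industries Corp, giving 11% + 49% = 60%.
Chain via Cobalt Industries Corp. → Wildmere Group plc → Stonebridge Trust (R1): 60% × 67% × 27% × 27% = 2.93058% of Redpoint Services GmbH.

2.93058%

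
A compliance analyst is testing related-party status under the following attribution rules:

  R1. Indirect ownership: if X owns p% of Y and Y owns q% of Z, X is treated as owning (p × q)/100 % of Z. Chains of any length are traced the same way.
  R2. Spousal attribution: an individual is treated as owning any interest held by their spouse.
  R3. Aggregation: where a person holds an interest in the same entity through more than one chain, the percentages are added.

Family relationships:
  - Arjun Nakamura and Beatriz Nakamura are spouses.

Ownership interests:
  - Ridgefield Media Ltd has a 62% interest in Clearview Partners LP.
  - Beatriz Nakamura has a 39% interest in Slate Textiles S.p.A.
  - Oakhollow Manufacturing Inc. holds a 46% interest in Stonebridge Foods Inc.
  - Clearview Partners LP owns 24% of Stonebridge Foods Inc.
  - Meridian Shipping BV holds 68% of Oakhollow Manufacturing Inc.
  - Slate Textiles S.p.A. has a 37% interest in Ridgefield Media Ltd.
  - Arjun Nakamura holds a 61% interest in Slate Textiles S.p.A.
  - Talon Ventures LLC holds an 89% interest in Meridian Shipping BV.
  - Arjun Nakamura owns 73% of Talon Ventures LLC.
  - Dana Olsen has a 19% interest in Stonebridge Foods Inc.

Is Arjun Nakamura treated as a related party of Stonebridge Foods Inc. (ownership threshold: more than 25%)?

By spousal attribution (R2), Arjun Nakamura is treated as also owning Beatriz Nakamura's interest in Slate Textiles S.p.A, giving 61% + 39% = 100%.
Chain via Talon Ventures LLC → Meridian Shipping BV → Oakhollow Manufacturing Inc. (R1): 73% × 89% × 68% × 46% = 20.322616% of Stonebridge Foods Inc.
Chain via Slate Textiles S.p.A. → Ridgefield Media Ltd → Clearview Partners LP (R1): 100% × 37% × 62% × 24% = 5.5056% of Stonebridge Foods Inc.
Aggregating (R3): 20.322616% + 5.5056% = 25.828216%.
25.828216% exceeds the 25% threshold, so Arjun is a related party to Stonebridge Foods Inc.

Yes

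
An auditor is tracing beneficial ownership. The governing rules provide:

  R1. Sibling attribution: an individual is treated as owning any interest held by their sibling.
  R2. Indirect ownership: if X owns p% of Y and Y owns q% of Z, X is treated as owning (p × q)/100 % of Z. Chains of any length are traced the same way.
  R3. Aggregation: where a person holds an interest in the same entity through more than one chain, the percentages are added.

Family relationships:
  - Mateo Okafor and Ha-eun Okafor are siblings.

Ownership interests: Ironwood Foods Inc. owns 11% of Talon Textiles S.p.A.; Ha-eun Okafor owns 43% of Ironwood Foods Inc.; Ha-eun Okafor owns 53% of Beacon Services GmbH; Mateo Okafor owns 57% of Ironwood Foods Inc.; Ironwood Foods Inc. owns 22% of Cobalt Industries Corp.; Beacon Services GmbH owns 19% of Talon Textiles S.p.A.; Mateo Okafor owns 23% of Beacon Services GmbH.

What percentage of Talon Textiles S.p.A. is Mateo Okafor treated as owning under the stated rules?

25.44%

By sibling attribution (R1), Mateo Okafor is treated as also owning Ha-eun Okafor's interest in Beacon Services GmbH, giving 23% + 53% = 76%.
By sibling attribution (R1), Mateo Okafor is treated as also owning Ha-eun Okafor's interest in Ironwood Foods Inc, giving 57% + 43% = 100%.
Chain via Beacon Services GmbH (R2): 76% × 19% = 14.44% of Talon Textiles S.p.A.
Chain via Ironwood Foods Inc. (R2): 100% × 11% = 11% of Talon Textiles S.p.A.
Aggregating (R3): 14.44% + 11% = 25.44%.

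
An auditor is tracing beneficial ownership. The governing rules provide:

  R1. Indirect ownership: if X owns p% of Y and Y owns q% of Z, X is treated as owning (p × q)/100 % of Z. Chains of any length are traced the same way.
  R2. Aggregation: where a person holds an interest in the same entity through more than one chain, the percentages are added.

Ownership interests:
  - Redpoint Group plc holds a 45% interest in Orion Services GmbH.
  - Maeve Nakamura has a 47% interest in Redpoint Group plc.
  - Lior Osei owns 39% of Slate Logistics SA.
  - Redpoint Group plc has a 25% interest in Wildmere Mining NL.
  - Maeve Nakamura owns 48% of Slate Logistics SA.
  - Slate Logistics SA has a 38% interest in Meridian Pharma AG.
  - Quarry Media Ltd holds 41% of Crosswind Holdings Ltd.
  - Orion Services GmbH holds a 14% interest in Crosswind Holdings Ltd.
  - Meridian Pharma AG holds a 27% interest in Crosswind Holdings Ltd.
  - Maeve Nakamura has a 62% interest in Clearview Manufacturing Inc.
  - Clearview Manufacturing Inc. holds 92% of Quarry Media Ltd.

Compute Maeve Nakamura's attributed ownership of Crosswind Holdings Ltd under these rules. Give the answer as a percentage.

31.2722%

Chain via Redpoint Group plc → Orion Services GmbH (R1): 47% × 45% × 14% = 2.961% of Crosswind Holdings Ltd.
Chain via Slate Logistics SA → Meridian Pharma AG (R1): 48% × 38% × 27% = 4.9248% of Crosswind Holdings Ltd.
Chain via Clearview Manufacturing Inc. → Quarry Media Ltd (R1): 62% × 92% × 41% = 23.3864% of Crosswind Holdings Ltd.
Aggregating (R2): 2.961% + 4.9248% + 23.3864% = 31.2722%.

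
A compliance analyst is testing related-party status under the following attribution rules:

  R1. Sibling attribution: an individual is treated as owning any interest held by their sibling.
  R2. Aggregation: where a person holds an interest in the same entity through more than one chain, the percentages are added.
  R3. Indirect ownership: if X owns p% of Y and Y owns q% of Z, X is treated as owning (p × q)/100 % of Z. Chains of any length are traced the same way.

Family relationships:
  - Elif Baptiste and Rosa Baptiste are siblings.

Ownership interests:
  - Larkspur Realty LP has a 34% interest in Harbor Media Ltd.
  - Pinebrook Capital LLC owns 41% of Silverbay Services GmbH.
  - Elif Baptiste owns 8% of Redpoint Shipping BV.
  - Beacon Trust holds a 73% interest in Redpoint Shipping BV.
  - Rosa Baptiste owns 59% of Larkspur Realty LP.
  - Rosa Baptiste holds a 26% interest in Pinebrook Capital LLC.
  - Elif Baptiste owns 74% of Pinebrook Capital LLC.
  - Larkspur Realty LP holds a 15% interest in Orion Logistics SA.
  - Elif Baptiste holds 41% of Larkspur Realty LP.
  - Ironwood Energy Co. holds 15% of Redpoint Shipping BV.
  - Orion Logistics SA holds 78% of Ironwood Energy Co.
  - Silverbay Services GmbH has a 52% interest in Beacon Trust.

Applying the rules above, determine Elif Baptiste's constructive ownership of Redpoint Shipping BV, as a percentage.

By sibling attribution (R1), Elif Baptiste is treated as also owning Rosa Baptiste's interest in Pinebrook Capital LLC, giving 74% + 26% = 100%.
By sibling attribution (R1), Elif Baptiste is treated as also owning Rosa Baptiste's interest in Larkspur Realty LP, giving 41% + 59% = 100%.
Chain via Pinebrook Capital LLC → Silverbay Services GmbH → Beacon Trust (R3): 100% × 41% × 52% × 73% = 15.5636% of Redpoint Shipping BV.
Chain via Larkspur Realty LP → Orion Logistics SA → Ironwood Energy Co. (R3): 100% × 15% × 78% × 15% = 1.755% of Redpoint Shipping BV.
Direct interest in Redpoint Shipping BV: 8%.
Aggregating (R2): 15.5636% + 1.755% + 8% = 25.3186%.

25.3186%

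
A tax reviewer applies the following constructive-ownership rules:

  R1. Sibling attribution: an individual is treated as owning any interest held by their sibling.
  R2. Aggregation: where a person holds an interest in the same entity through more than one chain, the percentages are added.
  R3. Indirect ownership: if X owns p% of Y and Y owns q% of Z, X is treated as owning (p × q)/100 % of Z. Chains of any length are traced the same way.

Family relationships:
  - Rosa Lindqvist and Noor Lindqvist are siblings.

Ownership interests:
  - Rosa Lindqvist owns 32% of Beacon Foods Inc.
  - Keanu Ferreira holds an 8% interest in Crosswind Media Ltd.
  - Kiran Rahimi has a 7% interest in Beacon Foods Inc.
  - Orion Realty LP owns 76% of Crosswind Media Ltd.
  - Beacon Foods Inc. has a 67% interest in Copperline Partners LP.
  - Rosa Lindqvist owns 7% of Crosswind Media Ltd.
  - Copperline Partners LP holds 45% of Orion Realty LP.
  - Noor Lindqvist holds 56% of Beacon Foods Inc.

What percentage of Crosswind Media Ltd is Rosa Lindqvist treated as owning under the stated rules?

By sibling attribution (R1), Rosa Lindqvist is treated as also owning Noor Lindqvist's interest in Beacon Foods Inc, giving 32% + 56% = 88%.
Chain via Beacon Foods Inc. → Copperline Partners LP → Orion Realty LP (R3): 88% × 67% × 45% × 76% = 20.16432% of Crosswind Media Ltd.
Direct interest in Crosswind Media Ltd: 7%.
Aggregating (R2): 20.16432% + 7% = 27.16432%.

27.16432%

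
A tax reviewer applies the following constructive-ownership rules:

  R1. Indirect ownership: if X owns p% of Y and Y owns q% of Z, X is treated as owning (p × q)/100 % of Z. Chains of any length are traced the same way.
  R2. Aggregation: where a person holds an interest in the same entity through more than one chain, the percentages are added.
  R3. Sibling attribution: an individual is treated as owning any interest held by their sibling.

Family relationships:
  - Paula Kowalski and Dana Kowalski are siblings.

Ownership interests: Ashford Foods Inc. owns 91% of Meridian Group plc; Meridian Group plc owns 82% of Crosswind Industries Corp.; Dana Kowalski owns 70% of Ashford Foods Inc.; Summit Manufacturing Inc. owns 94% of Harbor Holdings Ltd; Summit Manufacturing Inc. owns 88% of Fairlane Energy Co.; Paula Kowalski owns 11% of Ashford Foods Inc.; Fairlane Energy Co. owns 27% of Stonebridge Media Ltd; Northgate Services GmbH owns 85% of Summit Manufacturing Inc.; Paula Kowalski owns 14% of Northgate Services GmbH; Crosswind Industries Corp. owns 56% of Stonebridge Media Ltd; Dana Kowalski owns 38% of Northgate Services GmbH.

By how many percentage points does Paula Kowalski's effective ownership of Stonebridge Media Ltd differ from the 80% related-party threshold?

35.650448

By sibling attribution (R3), Paula Kowalski is treated as also owning Dana Kowalski's interest in Ashford Foods Inc, giving 11% + 70% = 81%.
By sibling attribution (R3), Paula Kowalski is treated as also owning Dana Kowalski's interest in Northgate Services GmbH, giving 14% + 38% = 52%.
Chain via Ashford Foods Inc. → Meridian Group plc → Crosswind Industries Corp. (R1): 81% × 91% × 82% × 56% = 33.847632% of Stonebridge Media Ltd.
Chain via Northgate Services GmbH → Summit Manufacturing Inc. → Fairlane Energy Co. (R1): 52% × 85% × 88% × 27% = 10.50192% of Stonebridge Media Ltd.
Aggregating (R2): 33.847632% + 10.50192% = 44.349552%.
44.349552% falls short of the 80% threshold by 35.650448 percentage points.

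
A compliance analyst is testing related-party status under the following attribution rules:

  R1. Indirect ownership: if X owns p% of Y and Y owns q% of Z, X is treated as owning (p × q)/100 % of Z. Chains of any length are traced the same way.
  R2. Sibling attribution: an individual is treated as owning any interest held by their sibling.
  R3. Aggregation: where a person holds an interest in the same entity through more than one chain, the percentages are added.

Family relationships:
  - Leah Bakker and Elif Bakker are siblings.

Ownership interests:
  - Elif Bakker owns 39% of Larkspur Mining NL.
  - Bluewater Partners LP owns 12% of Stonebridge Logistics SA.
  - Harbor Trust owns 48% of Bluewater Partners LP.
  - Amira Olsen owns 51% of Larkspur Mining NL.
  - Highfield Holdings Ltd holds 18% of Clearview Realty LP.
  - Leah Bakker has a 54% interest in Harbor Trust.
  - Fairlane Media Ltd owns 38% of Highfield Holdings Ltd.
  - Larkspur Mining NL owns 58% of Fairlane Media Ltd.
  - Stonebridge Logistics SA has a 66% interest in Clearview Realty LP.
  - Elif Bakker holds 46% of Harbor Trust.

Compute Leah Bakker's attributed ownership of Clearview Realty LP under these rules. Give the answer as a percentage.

5.348808%

By sibling attribution (R2), Leah Bakker is treated as also owning Elif Bakker's interest in Harbor Trust, giving 54% + 46% = 100%.
By sibling attribution (R2), Leah Bakker is treated as owning Elif Bakker's 39% interest in Larkspur Mining NL.
Chain via Harbor Trust → Bluewater Partners LP → Stonebridge Logistics SA (R1): 100% × 48% × 12% × 66% = 3.8016% of Clearview Realty LP.
Chain via Larkspur Mining NL → Fairlane Media Ltd → Highfield Holdings Ltd (R1): 39% × 58% × 38% × 18% = 1.547208% of Clearview Realty LP.
Aggregating (R3): 3.8016% + 1.547208% = 5.348808%.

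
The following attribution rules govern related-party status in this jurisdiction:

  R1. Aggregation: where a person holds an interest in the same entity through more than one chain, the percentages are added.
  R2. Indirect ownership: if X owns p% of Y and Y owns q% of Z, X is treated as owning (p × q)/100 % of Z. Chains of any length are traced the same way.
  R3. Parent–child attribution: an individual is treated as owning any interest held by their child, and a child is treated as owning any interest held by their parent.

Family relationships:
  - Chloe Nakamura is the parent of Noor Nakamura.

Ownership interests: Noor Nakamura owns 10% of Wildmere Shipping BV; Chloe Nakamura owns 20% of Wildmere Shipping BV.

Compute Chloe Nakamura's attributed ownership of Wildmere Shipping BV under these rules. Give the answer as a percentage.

By parent–child attribution (R3), Chloe Nakamura is treated as also owning Noor Nakamura's interest in Wildmere Shipping BV, giving 20% + 10% = 30%.
Direct interest in Wildmere Shipping BV: 30%.

30%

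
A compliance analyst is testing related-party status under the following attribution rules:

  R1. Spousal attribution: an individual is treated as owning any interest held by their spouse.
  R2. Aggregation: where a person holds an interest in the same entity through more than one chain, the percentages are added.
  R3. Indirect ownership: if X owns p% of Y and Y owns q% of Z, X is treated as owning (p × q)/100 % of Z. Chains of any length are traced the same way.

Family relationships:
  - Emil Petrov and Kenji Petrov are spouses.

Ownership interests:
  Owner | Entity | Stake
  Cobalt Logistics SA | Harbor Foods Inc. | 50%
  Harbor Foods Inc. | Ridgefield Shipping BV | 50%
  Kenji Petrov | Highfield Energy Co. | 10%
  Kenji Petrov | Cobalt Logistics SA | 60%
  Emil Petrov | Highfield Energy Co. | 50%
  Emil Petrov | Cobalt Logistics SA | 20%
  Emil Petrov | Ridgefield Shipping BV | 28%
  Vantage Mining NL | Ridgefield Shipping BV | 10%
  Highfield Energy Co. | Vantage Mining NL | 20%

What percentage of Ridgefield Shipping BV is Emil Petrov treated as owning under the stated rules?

By spousal attribution (R1), Emil Petrov is treated as also owning Kenji Petrov's interest in Cobalt Logistics SA, giving 20% + 60% = 80%.
By spousal attribution (R1), Emil Petrov is treated as also owning Kenji Petrov's interest in Highfield Energy Co, giving 50% + 10% = 60%.
Chain via Cobalt Logistics SA → Harbor Foods Inc. (R3): 80% × 50% × 50% = 20% of Ridgefield Shipping BV.
Chain via Highfield Energy Co. → Vantage Mining NL (R3): 60% × 20% × 10% = 1.2% of Ridgefield Shipping BV.
Direct interest in Ridgefield Shipping BV: 28%.
Aggregating (R2): 20% + 1.2% + 28% = 49.2%.

49.2%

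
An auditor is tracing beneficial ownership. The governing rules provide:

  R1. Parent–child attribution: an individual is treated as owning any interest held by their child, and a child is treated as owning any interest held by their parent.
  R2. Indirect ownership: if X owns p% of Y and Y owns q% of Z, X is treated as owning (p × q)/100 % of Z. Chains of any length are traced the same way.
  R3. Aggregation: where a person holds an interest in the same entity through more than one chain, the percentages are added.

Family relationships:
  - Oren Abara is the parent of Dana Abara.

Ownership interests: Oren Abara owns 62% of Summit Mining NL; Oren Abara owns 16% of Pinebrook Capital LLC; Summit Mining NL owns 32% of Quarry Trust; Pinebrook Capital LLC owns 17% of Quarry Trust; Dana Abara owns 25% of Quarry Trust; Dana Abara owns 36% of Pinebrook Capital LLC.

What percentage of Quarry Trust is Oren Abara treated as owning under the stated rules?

By parent–child attribution (R1), Oren Abara is treated as also owning Dana Abara's interest in Pinebrook Capital LLC, giving 16% + 36% = 52%.
By parent–child attribution (R1), Oren Abara is treated as owning Dana Abara's 25% interest in Quarry Trust.
Chain via Pinebrook Capital LLC (R2): 52% × 17% = 8.84% of Quarry Trust.
Chain via Summit Mining NL (R2): 62% × 32% = 19.84% of Quarry Trust.
Direct interest in Quarry Trust: 25%.
Aggregating (R3): 8.84% + 19.84% + 25% = 53.68%.

53.68%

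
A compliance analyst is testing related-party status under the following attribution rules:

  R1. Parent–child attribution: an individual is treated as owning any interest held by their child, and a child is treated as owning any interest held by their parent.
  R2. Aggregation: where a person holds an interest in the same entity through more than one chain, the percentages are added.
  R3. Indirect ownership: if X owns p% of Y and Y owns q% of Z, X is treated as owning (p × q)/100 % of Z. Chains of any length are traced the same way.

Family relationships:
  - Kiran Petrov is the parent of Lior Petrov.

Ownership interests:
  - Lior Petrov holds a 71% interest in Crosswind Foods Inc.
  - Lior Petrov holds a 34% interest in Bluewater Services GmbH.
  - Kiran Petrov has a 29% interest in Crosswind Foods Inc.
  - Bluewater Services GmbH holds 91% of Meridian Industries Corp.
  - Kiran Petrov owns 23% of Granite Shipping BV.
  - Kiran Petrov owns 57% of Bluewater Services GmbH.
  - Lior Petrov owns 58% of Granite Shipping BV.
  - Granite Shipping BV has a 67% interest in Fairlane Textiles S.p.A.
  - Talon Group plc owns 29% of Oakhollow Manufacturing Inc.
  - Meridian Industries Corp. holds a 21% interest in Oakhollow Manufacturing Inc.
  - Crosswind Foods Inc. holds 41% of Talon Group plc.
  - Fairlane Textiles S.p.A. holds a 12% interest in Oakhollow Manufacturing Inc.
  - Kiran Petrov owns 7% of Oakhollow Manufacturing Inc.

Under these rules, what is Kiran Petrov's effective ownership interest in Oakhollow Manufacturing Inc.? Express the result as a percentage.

By parent–child attribution (R1), Kiran Petrov is treated as also owning Lior Petrov's interest in Crosswind Foods Inc, giving 29% + 71% = 100%.
By parent–child attribution (R1), Kiran Petrov is treated as also owning Lior Petrov's interest in Granite Shipping BV, giving 23% + 58% = 81%.
By parent–child attribution (R1), Kiran Petrov is treated as also owning Lior Petrov's interest in Bluewater Services GmbH, giving 57% + 34% = 91%.
Chain via Crosswind Foods Inc. → Talon Group plc (R3): 100% × 41% × 29% = 11.89% of Oakhollow Manufacturing Inc.
Chain via Granite Shipping BV → Fairlane Textiles S.p.A. (R3): 81% × 67% × 12% = 6.5124% of Oakhollow Manufacturing Inc.
Chain via Bluewater Services GmbH → Meridian Industries Corp. (R3): 91% × 91% × 21% = 17.3901% of Oakhollow Manufacturing Inc.
Direct interest in Oakhollow Manufacturing Inc: 7%.
Aggregating (R2): 11.89% + 6.5124% + 17.3901% + 7% = 42.7925%.

42.7925%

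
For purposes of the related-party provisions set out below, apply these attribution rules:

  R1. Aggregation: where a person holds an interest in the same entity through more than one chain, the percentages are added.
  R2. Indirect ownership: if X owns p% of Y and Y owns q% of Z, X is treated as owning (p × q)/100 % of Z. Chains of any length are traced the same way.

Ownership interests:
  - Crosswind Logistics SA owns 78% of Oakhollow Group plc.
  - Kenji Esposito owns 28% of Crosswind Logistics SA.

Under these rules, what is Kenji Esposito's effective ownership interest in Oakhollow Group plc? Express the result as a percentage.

21.84%

Chain via Crosswind Logistics SA (R2): 28% × 78% = 21.84% of Oakhollow Group plc.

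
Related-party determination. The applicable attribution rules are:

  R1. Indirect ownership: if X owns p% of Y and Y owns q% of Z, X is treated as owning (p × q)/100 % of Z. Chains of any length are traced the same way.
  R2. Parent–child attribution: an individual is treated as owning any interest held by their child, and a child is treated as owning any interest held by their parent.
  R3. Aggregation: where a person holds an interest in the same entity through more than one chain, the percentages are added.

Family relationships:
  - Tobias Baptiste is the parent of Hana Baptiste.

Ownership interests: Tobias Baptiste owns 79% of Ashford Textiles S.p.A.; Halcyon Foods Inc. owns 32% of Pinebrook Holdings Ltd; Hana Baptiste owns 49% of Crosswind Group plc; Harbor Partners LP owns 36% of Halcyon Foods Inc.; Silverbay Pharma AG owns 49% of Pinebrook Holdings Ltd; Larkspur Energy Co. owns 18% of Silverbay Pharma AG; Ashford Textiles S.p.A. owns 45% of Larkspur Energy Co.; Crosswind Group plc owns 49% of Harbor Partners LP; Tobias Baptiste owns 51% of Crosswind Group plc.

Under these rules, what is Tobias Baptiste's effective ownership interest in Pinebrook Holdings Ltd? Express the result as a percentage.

8.78031%

By parent–child attribution (R2), Tobias Baptiste is treated as also owning Hana Baptiste's interest in Crosswind Group plc, giving 51% + 49% = 100%.
Chain via Crosswind Group plc → Harbor Partners LP → Halcyon Foods Inc. (R1): 100% × 49% × 36% × 32% = 5.6448% of Pinebrook Holdings Ltd.
Chain via Ashford Textiles S.p.A. → Larkspur Energy Co. → Silverbay Pharma AG (R1): 79% × 45% × 18% × 49% = 3.13551% of Pinebrook Holdings Ltd.
Aggregating (R3): 5.6448% + 3.13551% = 8.78031%.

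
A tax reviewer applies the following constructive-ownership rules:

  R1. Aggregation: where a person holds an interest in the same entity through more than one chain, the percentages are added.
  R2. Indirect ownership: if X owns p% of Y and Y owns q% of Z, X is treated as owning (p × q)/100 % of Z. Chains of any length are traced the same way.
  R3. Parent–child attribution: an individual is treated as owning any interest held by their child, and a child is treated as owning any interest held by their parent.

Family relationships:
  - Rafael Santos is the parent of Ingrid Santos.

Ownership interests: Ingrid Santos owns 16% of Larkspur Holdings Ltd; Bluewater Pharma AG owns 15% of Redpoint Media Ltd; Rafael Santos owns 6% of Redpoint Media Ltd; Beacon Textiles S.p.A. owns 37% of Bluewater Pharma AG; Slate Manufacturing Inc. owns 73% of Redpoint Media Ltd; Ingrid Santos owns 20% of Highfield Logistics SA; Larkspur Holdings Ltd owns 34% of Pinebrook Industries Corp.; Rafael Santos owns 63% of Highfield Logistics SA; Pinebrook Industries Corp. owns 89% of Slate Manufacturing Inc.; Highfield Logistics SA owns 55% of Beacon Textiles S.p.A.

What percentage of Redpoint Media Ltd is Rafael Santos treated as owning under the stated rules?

By parent–child attribution (R3), Rafael Santos is treated as also owning Ingrid Santos's interest in Highfield Logistics SA, giving 63% + 20% = 83%.
By parent–child attribution (R3), Rafael Santos is treated as owning Ingrid Santos's 16% interest in Larkspur Holdings Ltd.
Chain via Highfield Logistics SA → Beacon Textiles S.p.A. → Bluewater Pharma AG (R2): 83% × 55% × 37% × 15% = 2.533575% of Redpoint Media Ltd.
Direct interest in Redpoint Media Ltd: 6%.
Chain via Larkspur Holdings Ltd → Pinebrook Industries Corp. → Slate Manufacturing Inc. (R2): 16% × 34% × 89% × 73% = 3.534368% of Redpoint Media Ltd.
Aggregating (R1): 2.533575% + 6% + 3.534368% = 12.067943%.

12.067943%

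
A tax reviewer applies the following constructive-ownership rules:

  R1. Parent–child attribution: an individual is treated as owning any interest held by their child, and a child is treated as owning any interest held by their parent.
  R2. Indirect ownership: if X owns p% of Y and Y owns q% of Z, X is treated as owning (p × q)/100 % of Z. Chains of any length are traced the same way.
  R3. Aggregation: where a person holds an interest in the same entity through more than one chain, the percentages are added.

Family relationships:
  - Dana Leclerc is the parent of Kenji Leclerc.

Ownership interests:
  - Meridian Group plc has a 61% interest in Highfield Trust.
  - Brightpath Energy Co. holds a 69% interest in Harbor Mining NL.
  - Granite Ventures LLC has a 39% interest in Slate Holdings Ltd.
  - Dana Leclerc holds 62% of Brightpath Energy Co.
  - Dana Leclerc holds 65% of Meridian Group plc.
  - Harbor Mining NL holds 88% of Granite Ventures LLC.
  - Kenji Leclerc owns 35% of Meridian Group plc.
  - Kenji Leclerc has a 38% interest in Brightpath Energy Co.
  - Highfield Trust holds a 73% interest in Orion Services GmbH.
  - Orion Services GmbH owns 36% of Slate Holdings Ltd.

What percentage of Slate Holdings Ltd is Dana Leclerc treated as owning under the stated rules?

By parent–child attribution (R1), Dana Leclerc is treated as also owning Kenji Leclerc's interest in Brightpath Energy Co, giving 62% + 38% = 100%.
By parent–child attribution (R1), Dana Leclerc is treated as also owning Kenji Leclerc's interest in Meridian Group plc, giving 65% + 35% = 100%.
Chain via Brightpath Energy Co. → Harbor Mining NL → Granite Ventures LLC (R2): 100% × 69% × 88% × 39% = 23.6808% of Slate Holdings Ltd.
Chain via Meridian Group plc → Highfield Trust → Orion Services GmbH (R2): 100% × 61% × 73% × 36% = 16.0308% of Slate Holdings Ltd.
Aggregating (R3): 23.6808% + 16.0308% = 39.7116%.

39.7116%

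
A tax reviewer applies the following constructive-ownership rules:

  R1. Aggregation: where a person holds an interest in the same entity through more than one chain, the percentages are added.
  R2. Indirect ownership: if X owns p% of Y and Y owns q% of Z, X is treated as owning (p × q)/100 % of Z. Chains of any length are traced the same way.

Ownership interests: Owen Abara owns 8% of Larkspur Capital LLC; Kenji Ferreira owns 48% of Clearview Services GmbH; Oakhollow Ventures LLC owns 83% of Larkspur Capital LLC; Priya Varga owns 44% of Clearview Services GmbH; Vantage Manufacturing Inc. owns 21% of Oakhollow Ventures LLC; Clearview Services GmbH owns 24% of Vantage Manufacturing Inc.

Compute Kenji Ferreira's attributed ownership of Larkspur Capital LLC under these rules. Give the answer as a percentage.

2.007936%

Chain via Clearview Services GmbH → Vantage Manufacturing Inc. → Oakhollow Ventures LLC (R2): 48% × 24% × 21% × 83% = 2.007936% of Larkspur Capital LLC.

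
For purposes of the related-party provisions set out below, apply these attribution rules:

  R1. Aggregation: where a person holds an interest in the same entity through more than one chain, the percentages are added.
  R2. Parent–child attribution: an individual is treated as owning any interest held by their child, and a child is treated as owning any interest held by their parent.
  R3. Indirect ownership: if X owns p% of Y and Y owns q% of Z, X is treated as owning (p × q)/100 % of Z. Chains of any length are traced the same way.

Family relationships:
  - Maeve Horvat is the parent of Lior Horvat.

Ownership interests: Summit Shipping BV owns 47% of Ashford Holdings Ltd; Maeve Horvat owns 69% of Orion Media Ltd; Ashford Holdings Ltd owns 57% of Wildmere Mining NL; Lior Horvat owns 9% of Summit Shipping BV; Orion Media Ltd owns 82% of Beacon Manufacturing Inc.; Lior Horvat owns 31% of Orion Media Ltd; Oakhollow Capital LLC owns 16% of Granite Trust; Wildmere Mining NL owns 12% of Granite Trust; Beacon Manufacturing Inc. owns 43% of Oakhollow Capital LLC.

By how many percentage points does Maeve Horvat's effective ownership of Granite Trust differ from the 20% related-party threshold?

By parent–child attribution (R2), Maeve Horvat is treated as also owning Lior Horvat's interest in Orion Media Ltd, giving 69% + 31% = 100%.
By parent–child attribution (R2), Maeve Horvat is treated as owning Lior Horvat's 9% interest in Summit Shipping BV.
Chain via Orion Media Ltd → Beacon Manufacturing Inc. → Oakhollow Capital LLC (R3): 100% × 82% × 43% × 16% = 5.6416% of Granite Trust.
Chain via Summit Shipping BV → Ashford Holdings Ltd → Wildmere Mining NL (R3): 9% × 47% × 57% × 12% = 0.289332% of Granite Trust.
Aggregating (R1): 5.6416% + 0.289332% = 5.930932%.
5.930932% falls short of the 20% threshold by 14.069068 percentage points.

14.069068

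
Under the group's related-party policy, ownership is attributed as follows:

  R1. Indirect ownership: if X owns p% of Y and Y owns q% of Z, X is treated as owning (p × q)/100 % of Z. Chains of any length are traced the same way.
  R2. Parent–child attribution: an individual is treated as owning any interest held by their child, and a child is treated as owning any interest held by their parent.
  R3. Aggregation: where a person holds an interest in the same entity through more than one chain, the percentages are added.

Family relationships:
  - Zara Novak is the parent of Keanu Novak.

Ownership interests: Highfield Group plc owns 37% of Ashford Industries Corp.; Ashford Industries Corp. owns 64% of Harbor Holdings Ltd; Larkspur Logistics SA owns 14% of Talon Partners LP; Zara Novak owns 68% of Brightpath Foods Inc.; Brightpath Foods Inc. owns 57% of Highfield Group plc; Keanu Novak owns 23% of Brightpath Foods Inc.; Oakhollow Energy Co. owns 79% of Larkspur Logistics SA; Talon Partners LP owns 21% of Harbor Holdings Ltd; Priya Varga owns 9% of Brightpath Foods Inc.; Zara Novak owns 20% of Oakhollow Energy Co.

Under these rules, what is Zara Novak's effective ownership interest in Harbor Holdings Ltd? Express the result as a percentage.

12.747336%

By parent–child attribution (R2), Zara Novak is treated as also owning Keanu Novak's interest in Brightpath Foods Inc, giving 68% + 23% = 91%.
Chain via Oakhollow Energy Co. → Larkspur Logistics SA → Talon Partners LP (R1): 20% × 79% × 14% × 21% = 0.46452% of Harbor Holdings Ltd.
Chain via Brightpath Foods Inc. → Highfield Group plc → Ashford Industries Corp. (R1): 91% × 57% × 37% × 64% = 12.282816% of Harbor Holdings Ltd.
Aggregating (R3): 0.46452% + 12.282816% = 12.747336%.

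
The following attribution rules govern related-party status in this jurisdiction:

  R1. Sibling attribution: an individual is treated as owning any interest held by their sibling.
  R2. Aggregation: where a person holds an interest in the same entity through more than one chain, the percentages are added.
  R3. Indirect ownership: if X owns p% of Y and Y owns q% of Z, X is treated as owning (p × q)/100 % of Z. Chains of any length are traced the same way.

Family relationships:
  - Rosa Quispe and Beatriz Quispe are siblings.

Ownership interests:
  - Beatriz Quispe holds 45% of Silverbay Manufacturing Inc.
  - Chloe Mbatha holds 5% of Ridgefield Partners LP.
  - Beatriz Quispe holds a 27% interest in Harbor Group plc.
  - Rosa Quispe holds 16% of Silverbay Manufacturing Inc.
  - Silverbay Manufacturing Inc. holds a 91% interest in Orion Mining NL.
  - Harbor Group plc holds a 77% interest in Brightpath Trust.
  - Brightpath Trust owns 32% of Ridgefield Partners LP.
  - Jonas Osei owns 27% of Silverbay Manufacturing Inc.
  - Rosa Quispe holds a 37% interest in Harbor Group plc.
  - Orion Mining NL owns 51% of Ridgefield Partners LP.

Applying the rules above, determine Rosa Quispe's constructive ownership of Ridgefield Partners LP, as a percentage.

44.0797%

By sibling attribution (R1), Rosa Quispe is treated as also owning Beatriz Quispe's interest in Silverbay Manufacturing Inc, giving 16% + 45% = 61%.
By sibling attribution (R1), Rosa Quispe is treated as also owning Beatriz Quispe's interest in Harbor Group plc, giving 37% + 27% = 64%.
Chain via Silverbay Manufacturing Inc. → Orion Mining NL (R3): 61% × 91% × 51% = 28.3101% of Ridgefield Partners LP.
Chain via Harbor Group plc → Brightpath Trust (R3): 64% × 77% × 32% = 15.7696% of Ridgefield Partners LP.
Aggregating (R2): 28.3101% + 15.7696% = 44.0797%.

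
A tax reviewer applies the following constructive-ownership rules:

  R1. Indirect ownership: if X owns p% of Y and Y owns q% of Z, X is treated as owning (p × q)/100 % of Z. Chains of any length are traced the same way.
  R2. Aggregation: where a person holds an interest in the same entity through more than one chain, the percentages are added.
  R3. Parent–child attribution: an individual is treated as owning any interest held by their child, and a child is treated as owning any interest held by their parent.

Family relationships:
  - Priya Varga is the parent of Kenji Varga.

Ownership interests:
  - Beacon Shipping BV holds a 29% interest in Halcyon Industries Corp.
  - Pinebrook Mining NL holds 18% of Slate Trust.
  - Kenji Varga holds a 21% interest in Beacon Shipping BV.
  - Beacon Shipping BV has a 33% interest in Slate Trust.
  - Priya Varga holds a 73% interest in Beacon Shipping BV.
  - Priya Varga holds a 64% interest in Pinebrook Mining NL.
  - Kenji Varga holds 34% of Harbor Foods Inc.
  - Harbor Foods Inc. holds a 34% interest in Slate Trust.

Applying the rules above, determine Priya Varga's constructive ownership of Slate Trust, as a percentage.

54.1%

By parent–child attribution (R3), Priya Varga is treated as also owning Kenji Varga's interest in Beacon Shipping BV, giving 73% + 21% = 94%.
By parent–child attribution (R3), Priya Varga is treated as owning Kenji Varga's 34% interest in Harbor Foods Inc.
Chain via Beacon Shipping BV (R1): 94% × 33% = 31.02% of Slate Trust.
Chain via Pinebrook Mining NL (R1): 64% × 18% = 11.52% of Slate Trust.
Chain via Harbor Foods Inc. (R1): 34% × 34% = 11.56% of Slate Trust.
Aggregating (R2): 31.02% + 11.52% + 11.56% = 54.1%.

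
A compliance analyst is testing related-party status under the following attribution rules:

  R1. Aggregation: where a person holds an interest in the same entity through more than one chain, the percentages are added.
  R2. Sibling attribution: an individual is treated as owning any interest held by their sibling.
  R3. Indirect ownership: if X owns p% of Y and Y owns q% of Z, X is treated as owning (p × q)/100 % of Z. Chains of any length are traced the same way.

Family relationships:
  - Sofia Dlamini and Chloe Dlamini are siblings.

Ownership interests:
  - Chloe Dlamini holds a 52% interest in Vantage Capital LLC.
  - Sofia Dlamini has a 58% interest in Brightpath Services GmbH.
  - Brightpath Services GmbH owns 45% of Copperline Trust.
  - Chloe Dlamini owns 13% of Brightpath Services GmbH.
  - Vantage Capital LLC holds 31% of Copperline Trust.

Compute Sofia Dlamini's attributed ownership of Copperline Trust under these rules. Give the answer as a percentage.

By sibling attribution (R2), Sofia Dlamini is treated as also owning Chloe Dlamini's interest in Brightpath Services GmbH, giving 58% + 13% = 71%.
By sibling attribution (R2), Sofia Dlamini is treated as owning Chloe Dlamini's 52% interest in Vantage Capital LLC.
Chain via Brightpath Services GmbH (R3): 71% × 45% = 31.95% of Copperline Trust.
Chain via Vantage Capital LLC (R3): 52% × 31% = 16.12% of Copperline Trust.
Aggregating (R1): 31.95% + 16.12% = 48.07%.

48.07%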